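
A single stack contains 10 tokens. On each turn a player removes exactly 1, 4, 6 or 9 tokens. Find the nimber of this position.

0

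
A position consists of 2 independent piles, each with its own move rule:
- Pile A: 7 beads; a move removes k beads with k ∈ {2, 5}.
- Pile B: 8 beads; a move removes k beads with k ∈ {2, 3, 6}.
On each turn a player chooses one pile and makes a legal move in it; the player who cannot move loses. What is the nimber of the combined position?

Grundy values for pile A (subtraction set {2, 5}):
g(0) = mex{} = 0
g(1) = mex{} = 0
g(2) = mex{0} = 1
g(3) = mex{0} = 1
g(4) = mex{1} = 0
g(5) = mex{0,1} = 2
g(6) = mex{0} = 1
g(7) = mex{1,2} = 0
So g(7) = 0.
Build the Grundy sequence for pile B with g(k) = mex{g(k−s) : s ∈ {2, 3, 6}, s ≤ k}:
k:     0  1  2  3  4  5  6  7  8
g(k):  0  0  1  1  2  0  3  1  2
So g(8) = 2.
The value of a disjunctive sum is the nim-sum of the parts.
Combined value = 0 XOR 2 = 2.

2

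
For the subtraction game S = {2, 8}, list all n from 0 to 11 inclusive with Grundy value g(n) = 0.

0, 1, 4, 5, 10, 11

Compute g(0), g(1), … for moves {2, 8}:
k:     0  1  2  3  4  5  6  7  8  9 10 11
g(k):  0  0  1  1  0  0  1  1  2  2  0  0
The P-positions (g = 0) in 0..11 are 0, 1, 4, 5, 10, 11.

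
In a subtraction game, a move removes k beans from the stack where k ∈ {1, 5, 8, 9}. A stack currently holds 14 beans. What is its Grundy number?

2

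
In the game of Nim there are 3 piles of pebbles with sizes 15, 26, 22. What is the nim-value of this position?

3

In binary:
  01111  (15)
  11010  (26)
  10110  (22)
  -----
  00011  (3)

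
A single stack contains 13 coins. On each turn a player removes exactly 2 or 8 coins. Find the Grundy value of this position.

Build the Grundy sequence with g(k) = mex{g(k−s) : s ∈ {2, 8}, s ≤ k}:
g(0) = mex{} = 0
g(1) = mex{} = 0
g(2) = mex{0} = 1
g(3) = mex{0} = 1
g(4) = mex{1} = 0
g(5) = mex{1} = 0
g(6) = mex{0} = 1
g(7) = mex{0} = 1
g(8) = mex{0,1} = 2
g(9) = mex{0,1} = 2
g(10) = mex{1,2} = 0
g(11) = mex{1,2} = 0
g(12) = mex{0} = 1
g(13) = mex{0} = 1
So g(13) = 1.

1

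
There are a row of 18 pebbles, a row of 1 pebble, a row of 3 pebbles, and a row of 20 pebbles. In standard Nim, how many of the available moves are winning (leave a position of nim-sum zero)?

1

Nim-sum: 18 ⊕ 1 ⊕ 3 ⊕ 20 = 4.
The overall nim-sum is X = 4. A row of size p has a winning move iff p XOR X < p (reduce it to p XOR X).
  18: 18 XOR 4 = 22 ≥ 18 — no move.
  1: 1 XOR 4 = 5 ≥ 1 — no move.
  3: 3 XOR 4 = 7 ≥ 3 — no move.
  20: 20 XOR 4 = 16 < 20 — winning move (to 16).
That gives 1 winning move.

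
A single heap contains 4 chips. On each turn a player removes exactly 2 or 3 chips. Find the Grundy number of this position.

2

Compute g(0), g(1), … for moves {2, 3}:
g(0) = mex{} = 0
g(1) = mex{} = 0
g(2) = mex{0} = 1
g(3) = mex{0} = 1
g(4) = mex{0,1} = 2
So g(4) = 2.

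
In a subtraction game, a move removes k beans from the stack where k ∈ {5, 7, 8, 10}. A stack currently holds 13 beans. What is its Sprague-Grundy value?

Compute g(0), g(1), … for moves {5, 7, 8, 10}:
g(0) = mex{} = 0
g(1) = mex{} = 0
g(2) = mex{} = 0
g(3) = mex{} = 0
g(4) = mex{} = 0
g(5) = mex{0} = 1
g(6) = mex{0} = 1
g(7) = mex{0} = 1
g(8) = mex{0} = 1
g(9) = mex{0} = 1
g(10) = mex{0,1} = 2
g(11) = mex{0,1} = 2
g(12) = mex{0,1} = 2
g(13) = mex{0,1} = 2
So g(13) = 2.

2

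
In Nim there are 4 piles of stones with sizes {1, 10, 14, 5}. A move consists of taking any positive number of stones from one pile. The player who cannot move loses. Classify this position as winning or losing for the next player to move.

Nim-sum: 1 XOR 10 XOR 14 XOR 5 = 0.
The nim-sum is 0, so this is a P-position: the player to move is in a losing position under optimal play.

Losing position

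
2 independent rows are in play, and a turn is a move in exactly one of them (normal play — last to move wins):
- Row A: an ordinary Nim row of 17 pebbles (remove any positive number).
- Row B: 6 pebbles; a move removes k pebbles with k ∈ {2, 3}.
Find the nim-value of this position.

17

Row A is a plain Nim row of size 17, so its Grundy value is 17.
Build the Grundy sequence for row B with g(k) = mex{g(k−s) : s ∈ {2, 3}, s ≤ k}:
g(0) = mex{} = 0
g(1) = mex{} = 0
g(2) = mex{0} = 1
g(3) = mex{0} = 1
g(4) = mex{0,1} = 2
g(5) = mex{1} = 0
g(6) = mex{1,2} = 0
So g(6) = 0.
By the Sprague-Grundy theorem, the Grundy value of a sum of independent games is the XOR of the component values.
Combined value = 17 XOR 0 = 17.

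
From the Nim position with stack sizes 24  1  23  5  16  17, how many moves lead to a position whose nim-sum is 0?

1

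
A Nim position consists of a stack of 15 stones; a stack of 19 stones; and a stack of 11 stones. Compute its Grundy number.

Compute the nim-sum pairwise:
15 ^ 19 = 28
28 ^ 11 = 23

23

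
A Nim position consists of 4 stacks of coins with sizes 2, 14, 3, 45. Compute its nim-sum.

Bitwise XOR of the heap sizes:
  000010  (2)
  001110  (14)
  000011  (3)
  101101  (45)
  ------
  100010  (34)

34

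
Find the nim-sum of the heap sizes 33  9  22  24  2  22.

Write each in binary and XOR column by column:
  100001  (33)
  001001  (9)
  010110  (22)
  011000  (24)
  000010  (2)
  010110  (22)
  ------
  110010  (50)

50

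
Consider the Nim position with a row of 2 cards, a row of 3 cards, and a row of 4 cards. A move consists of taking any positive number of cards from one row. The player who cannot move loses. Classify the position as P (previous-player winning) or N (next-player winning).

N-position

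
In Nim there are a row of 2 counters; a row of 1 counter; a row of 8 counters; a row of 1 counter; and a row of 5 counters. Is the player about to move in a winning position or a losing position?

In binary:
  0010  (2)
  0001  (1)
  1000  (8)
  0001  (1)
  0101  (5)
  ----
  1111  (15)
The nim-sum is 15 ≠ 0, so this is an N-position: the player to move can win.

Winning position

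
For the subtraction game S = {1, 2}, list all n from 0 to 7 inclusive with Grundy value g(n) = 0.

0, 3, 6

Build the Grundy sequence with g(k) = mex{g(k−s) : s ∈ {1, 2}, s ≤ k}:
g(0) = mex{} = 0
g(1) = mex{0} = 1
g(2) = mex{0,1} = 2
g(3) = mex{1,2} = 0
g(4) = mex{0,2} = 1
g(5) = mex{0,1} = 2
g(6) = mex{1,2} = 0
g(7) = mex{0,2} = 1
The P-positions (g = 0) in 0..7 are 0, 3, 6.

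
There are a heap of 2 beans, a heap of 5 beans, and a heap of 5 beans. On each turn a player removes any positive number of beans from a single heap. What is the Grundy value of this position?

2

Nim-sum: 2 ⊕ 5 ⊕ 5 = 2.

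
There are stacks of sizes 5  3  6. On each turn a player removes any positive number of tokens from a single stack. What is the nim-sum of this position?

Bitwise XOR of the heap sizes:
  101  (5)
  011  (3)
  110  (6)
  ---
  000  (0)

0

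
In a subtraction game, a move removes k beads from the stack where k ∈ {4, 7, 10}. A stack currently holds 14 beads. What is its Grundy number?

Compute g(0), g(1), … for moves {4, 7, 10}:
g(0) = mex{} = 0
g(1) = mex{} = 0
g(2) = mex{} = 0
g(3) = mex{} = 0
g(4) = mex{0} = 1
g(5) = mex{0} = 1
g(6) = mex{0} = 1
g(7) = mex{0} = 1
g(8) = mex{0,1} = 2
g(9) = mex{0,1} = 2
g(10) = mex{0,1} = 2
g(11) = mex{0,1} = 2
g(12) = mex{0,1,2} = 3
g(13) = mex{0,1,2} = 3
g(14) = mex{1,2} = 0
So g(14) = 0.

0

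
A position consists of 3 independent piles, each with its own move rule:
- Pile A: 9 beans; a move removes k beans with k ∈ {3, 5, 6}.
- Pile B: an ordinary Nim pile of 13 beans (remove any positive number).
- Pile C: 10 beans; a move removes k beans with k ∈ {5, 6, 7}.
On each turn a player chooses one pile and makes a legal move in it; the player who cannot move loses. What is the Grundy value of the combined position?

Grundy values for pile A (subtraction set {3, 5, 6}):
k:     0  1  2  3  4  5  6  7  8  9
g(k):  0  0  0  1  1  1  2  2  2  0
So g(9) = 0.
Pile B is a plain Nim pile of size 13, so its Grundy value is 13.
For pile C, compute g(0), g(1), … with moves {5, 6, 7}:
g(0) = mex{} = 0
g(1) = mex{} = 0
g(2) = mex{} = 0
g(3) = mex{} = 0
g(4) = mex{} = 0
g(5) = mex{0} = 1
g(6) = mex{0} = 1
g(7) = mex{0} = 1
g(8) = mex{0} = 1
g(9) = mex{0} = 1
g(10) = mex{0,1} = 2
So g(10) = 2.
The value of a disjunctive sum is the nim-sum of the parts.
Combined value = 0 XOR 13 XOR 2 = 15.

15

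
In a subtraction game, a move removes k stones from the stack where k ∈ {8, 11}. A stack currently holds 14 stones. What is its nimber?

1

Grundy values for subtraction set {8, 11}:
k:     0  1  2  3  4  5  6  7  8  9 10 11 12 13 14
g(k):  0  0  0  0  0  0  0  0  1  1  1  1  1  1  1
So g(14) = 1.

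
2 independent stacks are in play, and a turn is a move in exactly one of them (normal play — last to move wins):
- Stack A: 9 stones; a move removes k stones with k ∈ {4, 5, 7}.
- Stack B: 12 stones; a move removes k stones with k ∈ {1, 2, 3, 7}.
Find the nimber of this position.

2

Grundy values for stack A (subtraction set {4, 5, 7}):
g(0) = mex{} = 0
g(1) = mex{} = 0
g(2) = mex{} = 0
g(3) = mex{} = 0
g(4) = mex{0} = 1
g(5) = mex{0} = 1
g(6) = mex{0} = 1
g(7) = mex{0} = 1
g(8) = mex{0,1} = 2
g(9) = mex{0,1} = 2
So g(9) = 2.
For stack B, compute g(0), g(1), … with moves {1, 2, 3, 7}:
g(0) = mex{} = 0
g(1) = mex{0} = 1
g(2) = mex{0,1} = 2
g(3) = mex{0,1,2} = 3
g(4) = mex{1,2,3} = 0
g(5) = mex{0,2,3} = 1
g(6) = mex{0,1,3} = 2
g(7) = mex{0,1,2} = 3
g(8) = mex{1,2,3} = 0
g(9) = mex{0,2,3} = 1
g(10) = mex{0,1,3} = 2
g(11) = mex{0,1,2} = 3
g(12) = mex{1,2,3} = 0
So g(12) = 0.
The value of a disjunctive sum is the nim-sum of the parts.
Combined value = 2 XOR 0 = 2.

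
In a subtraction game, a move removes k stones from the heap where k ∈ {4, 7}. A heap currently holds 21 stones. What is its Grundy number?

Grundy values for subtraction set {4, 7}:
k:     0  1  2  3  4  5  6  7  8  9 10 11 12 13 14 15 16 17 18 19 20 21
g(k):  0  0  0  0  1  1  1  1  2  2  2  0  0  0  0  1  1  1  1  2  2  2
So g(21) = 2.

2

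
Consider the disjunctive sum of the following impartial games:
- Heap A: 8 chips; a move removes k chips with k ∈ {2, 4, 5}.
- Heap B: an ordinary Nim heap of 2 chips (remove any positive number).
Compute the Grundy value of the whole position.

Build the Grundy sequence for heap A with g(k) = mex{g(k−s) : s ∈ {2, 4, 5}, s ≤ k}:
g(0) = mex{} = 0
g(1) = mex{} = 0
g(2) = mex{0} = 1
g(3) = mex{0} = 1
g(4) = mex{0,1} = 2
g(5) = mex{0,1} = 2
g(6) = mex{0,1,2} = 3
g(7) = mex{1,2} = 0
g(8) = mex{1,2,3} = 0
So g(8) = 0.
Heap B is a plain Nim heap of size 2, so its Grundy value is 2.
The value of a disjunctive sum is the nim-sum of the parts.
Combined value = 0 XOR 2 = 2.

2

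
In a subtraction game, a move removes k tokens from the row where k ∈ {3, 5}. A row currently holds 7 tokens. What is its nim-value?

Build the Grundy sequence with g(k) = mex{g(k−s) : s ∈ {3, 5}, s ≤ k}:
k:     0  1  2  3  4  5  6  7
g(k):  0  0  0  1  1  1  2  2
So g(7) = 2.

2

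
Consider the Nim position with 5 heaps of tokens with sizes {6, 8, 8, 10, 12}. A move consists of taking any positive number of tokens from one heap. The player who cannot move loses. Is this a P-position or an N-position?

P-position

Write each in binary and XOR column by column:
  0110  (6)
  1000  (8)
  1000  (8)
  1010  (10)
  1100  (12)
  ----
  0000  (0)
The nim-sum is 0, so this is a P-position: the player to move is in a losing position under optimal play.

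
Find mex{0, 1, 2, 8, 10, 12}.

3

The values 0, 1, 2 are all present; 3 is the first non-negative integer missing from the set.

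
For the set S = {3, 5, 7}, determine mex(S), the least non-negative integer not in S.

0

0 is not in the set, so the mex is 0.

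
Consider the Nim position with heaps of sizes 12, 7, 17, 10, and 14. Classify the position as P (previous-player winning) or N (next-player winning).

In binary:
  01100  (12)
  00111  (7)
  10001  (17)
  01010  (10)
  01110  (14)
  -----
  11110  (30)
The nim-sum is 30 ≠ 0, so this is an N-position: the player to move can win.

N-position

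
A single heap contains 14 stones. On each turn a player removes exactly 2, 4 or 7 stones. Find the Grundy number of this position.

Compute g(0), g(1), … for moves {2, 4, 7}:
g(0) = mex{} = 0
g(1) = mex{} = 0
g(2) = mex{0} = 1
g(3) = mex{0} = 1
g(4) = mex{0,1} = 2
g(5) = mex{0,1} = 2
g(6) = mex{1,2} = 0
g(7) = mex{0,1,2} = 3
g(8) = mex{0,2} = 1
g(9) = mex{1,2,3} = 0
g(10) = mex{0,1} = 2
g(11) = mex{0,2,3} = 1
g(12) = mex{1,2} = 0
g(13) = mex{0,1} = 2
g(14) = mex{0,2,3} = 1
So g(14) = 1.

1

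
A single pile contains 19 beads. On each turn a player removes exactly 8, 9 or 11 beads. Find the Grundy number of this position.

Build the Grundy sequence with g(k) = mex{g(k−s) : s ∈ {8, 9, 11}, s ≤ k}:
k:     0  1  2  3  4  5  6  7  8  9 10 11 12 13 14 15 16 17 18 19
g(k):  0  0  0  0  0  0  0  0  1  1  1  1  1  1  1  1  2  2  2  0
So g(19) = 0.

0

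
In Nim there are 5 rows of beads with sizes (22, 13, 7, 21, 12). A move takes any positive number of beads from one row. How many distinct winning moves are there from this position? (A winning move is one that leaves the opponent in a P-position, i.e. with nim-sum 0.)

5

Nim-sum: 22 ⊕ 13 ⊕ 7 ⊕ 21 ⊕ 12 = 5.
The overall nim-sum is X = 5. A row of size p has a winning move iff p XOR X < p (reduce it to p XOR X).
  22: 22 XOR 5 = 19 < 22 — winning move (to 19).
  13: 13 XOR 5 = 8 < 13 — winning move (to 8).
  7: 7 XOR 5 = 2 < 7 — winning move (to 2).
  21: 21 XOR 5 = 16 < 21 — winning move (to 16).
  12: 12 XOR 5 = 9 < 12 — winning move (to 9).
That gives 5 winning moves.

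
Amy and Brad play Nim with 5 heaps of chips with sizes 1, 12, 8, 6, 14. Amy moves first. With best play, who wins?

In binary:
  0001  (1)
  1100  (12)
  1000  (8)
  0110  (6)
  1110  (14)
  ----
  1101  (13)
The nim-sum is 13 ≠ 0, so this is an N-position: the player to move can win; Amy has a winning move.

Amy wins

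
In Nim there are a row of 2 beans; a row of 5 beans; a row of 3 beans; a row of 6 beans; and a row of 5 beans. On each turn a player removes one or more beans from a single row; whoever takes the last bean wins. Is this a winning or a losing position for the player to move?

Winning position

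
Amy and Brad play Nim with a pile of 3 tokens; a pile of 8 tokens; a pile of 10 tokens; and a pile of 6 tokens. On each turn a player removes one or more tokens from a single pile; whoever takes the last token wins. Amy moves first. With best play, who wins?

Compute the nim-sum pairwise:
3 ^ 8 = 11
11 ^ 10 = 1
1 ^ 6 = 7
The nim-sum is 7 ≠ 0, so this is an N-position: the player to move can win; Amy has a winning move.

Amy wins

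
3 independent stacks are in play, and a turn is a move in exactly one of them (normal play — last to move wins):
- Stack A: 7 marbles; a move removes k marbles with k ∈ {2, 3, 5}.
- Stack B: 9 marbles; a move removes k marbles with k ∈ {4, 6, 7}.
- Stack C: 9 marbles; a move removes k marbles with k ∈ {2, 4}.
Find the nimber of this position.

3

Grundy values for stack A (subtraction set {2, 3, 5}):
g(0) = mex{} = 0
g(1) = mex{} = 0
g(2) = mex{0} = 1
g(3) = mex{0} = 1
g(4) = mex{0,1} = 2
g(5) = mex{0,1} = 2
g(6) = mex{0,1,2} = 3
g(7) = mex{1,2} = 0
So g(7) = 0.
Build the Grundy sequence for stack B with g(k) = mex{g(k−s) : s ∈ {4, 6, 7}, s ≤ k}:
g(0) = mex{} = 0
g(1) = mex{} = 0
g(2) = mex{} = 0
g(3) = mex{} = 0
g(4) = mex{0} = 1
g(5) = mex{0} = 1
g(6) = mex{0} = 1
g(7) = mex{0} = 1
g(8) = mex{0,1} = 2
g(9) = mex{0,1} = 2
So g(9) = 2.
For stack C, compute g(0), g(1), … with moves {2, 4}:
k:     0  1  2  3  4  5  6  7  8  9
g(k):  0  0  1  1  2  2  0  0  1  1
So g(9) = 1.
By the Sprague-Grundy theorem, the Grundy value of a sum of independent games is the XOR of the component values.
Combined value = 0 ⊕ 2 ⊕ 1 = 3.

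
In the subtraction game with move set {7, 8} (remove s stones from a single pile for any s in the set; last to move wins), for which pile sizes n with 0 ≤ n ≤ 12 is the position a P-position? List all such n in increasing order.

0, 1, 2, 3, 4, 5, 6

Grundy values for subtraction set {7, 8}:
k:     0  1  2  3  4  5  6  7  8  9 10 11 12
g(k):  0  0  0  0  0  0  0  1  1  1  1  1  1
The P-positions (g = 0) in 0..12 are 0, 1, 2, 3, 4, 5, 6.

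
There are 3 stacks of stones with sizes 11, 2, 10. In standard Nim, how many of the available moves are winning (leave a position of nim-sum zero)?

3

Nim-sum: 11 ⊕ 2 ⊕ 10 = 3.
The overall nim-sum is X = 3. A stack of size p has a winning move iff p XOR X < p (reduce it to p XOR X).
  11: 11 XOR 3 = 8 < 11 — winning move (to 8).
  2: 2 XOR 3 = 1 < 2 — winning move (to 1).
  10: 10 XOR 3 = 9 < 10 — winning move (to 9).
That gives 3 winning moves.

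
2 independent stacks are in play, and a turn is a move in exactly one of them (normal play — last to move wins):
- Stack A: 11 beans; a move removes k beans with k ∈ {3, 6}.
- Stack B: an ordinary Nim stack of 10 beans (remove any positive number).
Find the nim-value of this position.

Grundy values for stack A (subtraction set {3, 6}):
g(0) = mex{} = 0
g(1) = mex{} = 0
g(2) = mex{} = 0
g(3) = mex{0} = 1
g(4) = mex{0} = 1
g(5) = mex{0} = 1
g(6) = mex{0,1} = 2
g(7) = mex{0,1} = 2
g(8) = mex{0,1} = 2
g(9) = mex{1,2} = 0
g(10) = mex{1,2} = 0
g(11) = mex{1,2} = 0
So g(11) = 0.
Stack B is a plain Nim stack of size 10, so its Grundy value is 10.
By the Sprague-Grundy theorem, the Grundy value of a sum of independent games is the XOR of the component values.
Combined value = 0 XOR 10 = 10.

10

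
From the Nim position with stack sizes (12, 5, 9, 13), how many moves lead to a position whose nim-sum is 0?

Compute the nim-sum pairwise:
12 ^ 5 = 9
9 ^ 9 = 0
0 ^ 13 = 13
The overall nim-sum is X = 13. A stack of size p has a winning move iff p XOR X < p (reduce it to p XOR X).
  12: 12 XOR 13 = 1 < 12 — winning move (to 1).
  5: 5 XOR 13 = 8 ≥ 5 — no move.
  9: 9 XOR 13 = 4 < 9 — winning move (to 4).
  13: 13 XOR 13 = 0 < 13 — winning move (to 0).
That gives 3 winning moves.

3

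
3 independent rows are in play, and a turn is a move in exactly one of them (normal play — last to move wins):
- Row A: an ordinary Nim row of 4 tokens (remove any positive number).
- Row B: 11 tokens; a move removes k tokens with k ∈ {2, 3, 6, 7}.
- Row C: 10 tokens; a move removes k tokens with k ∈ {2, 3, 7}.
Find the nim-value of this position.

Row A is a plain Nim row of size 4, so its Grundy value is 4.
Build the Grundy sequence for row B with g(k) = mex{g(k−s) : s ∈ {2, 3, 6, 7}, s ≤ k}:
g(0) = mex{} = 0
g(1) = mex{} = 0
g(2) = mex{0} = 1
g(3) = mex{0} = 1
g(4) = mex{0,1} = 2
g(5) = mex{1} = 0
g(6) = mex{0,1,2} = 3
g(7) = mex{0,2} = 1
g(8) = mex{0,1,3} = 2
g(9) = mex{1,3} = 0
g(10) = mex{1,2} = 0
g(11) = mex{0,2} = 1
So g(11) = 1.
For row C, compute g(0), g(1), … with moves {2, 3, 7}:
k:     0  1  2  3  4  5  6  7  8  9 10
g(k):  0  0  1  1  2  0  0  1  1  2  0
So g(10) = 0.
The value of a disjunctive sum is the nim-sum of the parts.
Combined value = 4 XOR 1 XOR 0 = 5.

5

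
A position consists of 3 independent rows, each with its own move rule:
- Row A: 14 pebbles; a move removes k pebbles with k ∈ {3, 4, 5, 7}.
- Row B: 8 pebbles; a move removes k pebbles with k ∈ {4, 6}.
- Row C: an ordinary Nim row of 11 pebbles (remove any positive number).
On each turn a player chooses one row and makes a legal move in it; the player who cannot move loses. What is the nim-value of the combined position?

Grundy values for row A (subtraction set {3, 4, 5, 7}):
g(0) = mex{} = 0
g(1) = mex{} = 0
g(2) = mex{} = 0
g(3) = mex{0} = 1
g(4) = mex{0} = 1
g(5) = mex{0} = 1
g(6) = mex{0,1} = 2
g(7) = mex{0,1} = 2
g(8) = mex{0,1} = 2
g(9) = mex{0,1,2} = 3
g(10) = mex{1,2} = 0
g(11) = mex{1,2} = 0
g(12) = mex{1,2,3} = 0
g(13) = mex{0,2,3} = 1
g(14) = mex{0,2,3} = 1
So g(14) = 1.
For row B, compute g(0), g(1), … with moves {4, 6}:
k:     0  1  2  3  4  5  6  7  8
g(k):  0  0  0  0  1  1  1  1  2
So g(8) = 2.
Row C is a plain Nim row of size 11, so its Grundy value is 11.
By the Sprague-Grundy theorem, the Grundy value of a sum of independent games is the XOR of the component values.
Combined value = 1 ⊕ 2 ⊕ 11 = 8.

8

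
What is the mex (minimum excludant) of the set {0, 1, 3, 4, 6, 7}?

The values 0, 1 are all present; 2 is the first non-negative integer missing from the set.

2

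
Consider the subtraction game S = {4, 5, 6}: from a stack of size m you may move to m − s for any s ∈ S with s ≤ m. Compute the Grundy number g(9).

Grundy values for subtraction set {4, 5, 6}:
k:     0  1  2  3  4  5  6  7  8  9
g(k):  0  0  0  0  1  1  1  1  2  2
So g(9) = 2.

2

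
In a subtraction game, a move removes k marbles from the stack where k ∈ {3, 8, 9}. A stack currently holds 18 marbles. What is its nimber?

0

Grundy values for subtraction set {3, 8, 9}:
k:     0  1  2  3  4  5  6  7  8  9 10 11 12 13 14 15 16 17 18
g(k):  0  0  0  1  1  1  0  0  2  1  1  3  0  0  2  1  1  0  0
So g(18) = 0.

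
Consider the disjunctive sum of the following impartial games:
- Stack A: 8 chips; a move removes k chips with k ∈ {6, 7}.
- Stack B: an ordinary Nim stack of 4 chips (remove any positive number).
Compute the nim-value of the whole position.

Build the Grundy sequence for stack A with g(k) = mex{g(k−s) : s ∈ {6, 7}, s ≤ k}:
g(0) = mex{} = 0
g(1) = mex{} = 0
g(2) = mex{} = 0
g(3) = mex{} = 0
g(4) = mex{} = 0
g(5) = mex{} = 0
g(6) = mex{0} = 1
g(7) = mex{0} = 1
g(8) = mex{0} = 1
So g(8) = 1.
Stack B is a plain Nim stack of size 4, so its Grundy value is 4.
By the Sprague-Grundy theorem, the Grundy value of a sum of independent games is the XOR of the component values.
Combined value = 1 ⊕ 4 = 5.

5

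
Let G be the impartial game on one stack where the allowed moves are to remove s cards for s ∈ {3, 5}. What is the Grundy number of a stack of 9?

0

Grundy values for subtraction set {3, 5}:
g(0) = mex{} = 0
g(1) = mex{} = 0
g(2) = mex{} = 0
g(3) = mex{0} = 1
g(4) = mex{0} = 1
g(5) = mex{0} = 1
g(6) = mex{0,1} = 2
g(7) = mex{0,1} = 2
g(8) = mex{1} = 0
g(9) = mex{1,2} = 0
So g(9) = 0.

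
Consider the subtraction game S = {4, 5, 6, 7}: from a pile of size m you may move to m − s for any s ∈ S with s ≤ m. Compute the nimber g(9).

2

Grundy values for subtraction set {4, 5, 6, 7}:
g(0) = mex{} = 0
g(1) = mex{} = 0
g(2) = mex{} = 0
g(3) = mex{} = 0
g(4) = mex{0} = 1
g(5) = mex{0} = 1
g(6) = mex{0} = 1
g(7) = mex{0} = 1
g(8) = mex{0,1} = 2
g(9) = mex{0,1} = 2
So g(9) = 2.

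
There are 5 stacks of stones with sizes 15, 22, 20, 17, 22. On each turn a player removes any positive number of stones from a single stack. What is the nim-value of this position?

Bitwise XOR of the heap sizes:
  01111  (15)
  10110  (22)
  10100  (20)
  10001  (17)
  10110  (22)
  -----
  01010  (10)

10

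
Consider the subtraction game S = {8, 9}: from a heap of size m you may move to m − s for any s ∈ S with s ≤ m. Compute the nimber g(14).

Build the Grundy sequence with g(k) = mex{g(k−s) : s ∈ {8, 9}, s ≤ k}:
g(0) = mex{} = 0
g(1) = mex{} = 0
g(2) = mex{} = 0
g(3) = mex{} = 0
g(4) = mex{} = 0
g(5) = mex{} = 0
g(6) = mex{} = 0
g(7) = mex{} = 0
g(8) = mex{0} = 1
g(9) = mex{0} = 1
g(10) = mex{0} = 1
g(11) = mex{0} = 1
g(12) = mex{0} = 1
g(13) = mex{0} = 1
g(14) = mex{0} = 1
So g(14) = 1.

1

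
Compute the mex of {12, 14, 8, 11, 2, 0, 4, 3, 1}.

5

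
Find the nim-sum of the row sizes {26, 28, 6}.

Bitwise XOR of the heap sizes:
  11010  (26)
  11100  (28)
  00110  (6)
  -----
  00000  (0)

0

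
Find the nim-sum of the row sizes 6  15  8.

Write each in binary and XOR column by column:
  0110  (6)
  1111  (15)
  1000  (8)
  ----
  0001  (1)

1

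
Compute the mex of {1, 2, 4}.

0 is not in the set, so the mex is 0.

0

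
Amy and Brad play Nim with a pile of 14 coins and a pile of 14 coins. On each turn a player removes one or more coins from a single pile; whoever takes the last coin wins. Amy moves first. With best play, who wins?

Compute the nim-sum pairwise:
14 ^ 14 = 0
The nim-sum is 0, so this is a P-position: the player to move is in a losing position under optimal play; Amy is about to move from it and so loses — Brad wins.

Brad wins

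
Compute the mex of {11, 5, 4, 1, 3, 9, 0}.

The values 0, 1 are all present; 2 is the first non-negative integer missing from the set.

2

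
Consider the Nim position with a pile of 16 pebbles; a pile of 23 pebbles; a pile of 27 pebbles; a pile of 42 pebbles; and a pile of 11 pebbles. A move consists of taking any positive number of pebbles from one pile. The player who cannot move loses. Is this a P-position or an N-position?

N-position

Compute the nim-sum pairwise:
16 ^ 23 = 7
7 ^ 27 = 28
28 ^ 42 = 54
54 ^ 11 = 61
The nim-sum is 61 ≠ 0, so this is an N-position: the player to move can win.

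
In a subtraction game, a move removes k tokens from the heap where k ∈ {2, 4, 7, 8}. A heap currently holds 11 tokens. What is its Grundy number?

0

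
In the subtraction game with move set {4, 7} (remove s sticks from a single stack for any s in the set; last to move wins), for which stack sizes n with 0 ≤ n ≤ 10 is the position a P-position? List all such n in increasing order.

0, 1, 2, 3

Grundy values for subtraction set {4, 7}:
g(0) = mex{} = 0
g(1) = mex{} = 0
g(2) = mex{} = 0
g(3) = mex{} = 0
g(4) = mex{0} = 1
g(5) = mex{0} = 1
g(6) = mex{0} = 1
g(7) = mex{0} = 1
g(8) = mex{0,1} = 2
g(9) = mex{0,1} = 2
g(10) = mex{0,1} = 2
The P-positions (g = 0) in 0..10 are 0, 1, 2, 3.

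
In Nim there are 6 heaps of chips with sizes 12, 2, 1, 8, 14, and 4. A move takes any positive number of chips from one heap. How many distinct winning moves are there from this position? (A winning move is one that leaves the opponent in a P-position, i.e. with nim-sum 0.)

3

Compute the nim-sum pairwise:
12 ⊕ 2 = 14
14 ⊕ 1 = 15
15 ⊕ 8 = 7
7 ⊕ 14 = 9
9 ⊕ 4 = 13
The overall nim-sum is X = 13. A heap of size p has a winning move iff p XOR X < p (reduce it to p XOR X).
  12: 12 XOR 13 = 1 < 12 — winning move (to 1).
  2: 2 XOR 13 = 15 ≥ 2 — no move.
  1: 1 XOR 13 = 12 ≥ 1 — no move.
  8: 8 XOR 13 = 5 < 8 — winning move (to 5).
  14: 14 XOR 13 = 3 < 14 — winning move (to 3).
  4: 4 XOR 13 = 9 ≥ 4 — no move.
That gives 3 winning moves.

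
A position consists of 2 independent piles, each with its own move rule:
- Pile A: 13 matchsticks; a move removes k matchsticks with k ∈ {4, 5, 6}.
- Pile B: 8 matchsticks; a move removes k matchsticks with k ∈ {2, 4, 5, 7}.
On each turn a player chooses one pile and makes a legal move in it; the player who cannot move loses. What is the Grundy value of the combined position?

Grundy values for pile A (subtraction set {4, 5, 6}):
k:     0  1  2  3  4  5  6  7  8  9 10 11 12 13
g(k):  0  0  0  0  1  1  1  1  2  2  0  0  0  0
So g(13) = 0.
Build the Grundy sequence for pile B with g(k) = mex{g(k−s) : s ∈ {2, 4, 5, 7}, s ≤ k}:
g(0) = mex{} = 0
g(1) = mex{} = 0
g(2) = mex{0} = 1
g(3) = mex{0} = 1
g(4) = mex{0,1} = 2
g(5) = mex{0,1} = 2
g(6) = mex{0,1,2} = 3
g(7) = mex{0,1,2} = 3
g(8) = mex{0,1,2,3} = 4
So g(8) = 4.
By the Sprague-Grundy theorem, the Grundy value of a sum of independent games is the XOR of the component values.
Combined value = 0 XOR 4 = 4.

4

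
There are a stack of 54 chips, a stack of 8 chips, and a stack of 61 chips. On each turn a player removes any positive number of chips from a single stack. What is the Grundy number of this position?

Compute the nim-sum pairwise:
54 XOR 8 = 62
62 XOR 61 = 3

3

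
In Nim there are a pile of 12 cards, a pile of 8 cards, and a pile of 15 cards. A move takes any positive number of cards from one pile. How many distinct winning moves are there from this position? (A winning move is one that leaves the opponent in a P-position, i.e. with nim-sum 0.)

Bitwise XOR of the heap sizes:
  1100  (12)
  1000  (8)
  1111  (15)
  ----
  1011  (11)
The overall nim-sum is X = 11. A pile of size p has a winning move iff p XOR X < p (reduce it to p XOR X).
  12: 12 XOR 11 = 7 < 12 — winning move (to 7).
  8: 8 XOR 11 = 3 < 8 — winning move (to 3).
  15: 15 XOR 11 = 4 < 15 — winning move (to 4).
That gives 3 winning moves.

3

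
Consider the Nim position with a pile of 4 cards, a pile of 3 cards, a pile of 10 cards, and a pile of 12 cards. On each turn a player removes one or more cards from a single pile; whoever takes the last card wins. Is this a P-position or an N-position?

N-position

Compute the nim-sum pairwise:
4 XOR 3 = 7
7 XOR 10 = 13
13 XOR 12 = 1
The nim-sum is 1 ≠ 0, so this is an N-position: the player to move can win.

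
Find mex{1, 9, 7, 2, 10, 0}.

The values 0, 1, 2 are all present; 3 is the first non-negative integer missing from the set.

3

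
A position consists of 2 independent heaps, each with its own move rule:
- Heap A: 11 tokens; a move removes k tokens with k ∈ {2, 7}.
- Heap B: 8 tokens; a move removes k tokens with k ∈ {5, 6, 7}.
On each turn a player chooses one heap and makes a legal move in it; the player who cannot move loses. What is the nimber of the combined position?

0

Build the Grundy sequence for heap A with g(k) = mex{g(k−s) : s ∈ {2, 7}, s ≤ k}:
k:     0  1  2  3  4  5  6  7  8  9 10 11
g(k):  0  0  1  1  0  0  1  1  2  0  0  1
So g(11) = 1.
Grundy values for heap B (subtraction set {5, 6, 7}):
g(0) = mex{} = 0
g(1) = mex{} = 0
g(2) = mex{} = 0
g(3) = mex{} = 0
g(4) = mex{} = 0
g(5) = mex{0} = 1
g(6) = mex{0} = 1
g(7) = mex{0} = 1
g(8) = mex{0} = 1
So g(8) = 1.
The value of a disjunctive sum is the nim-sum of the parts.
Combined value = 1 XOR 1 = 0.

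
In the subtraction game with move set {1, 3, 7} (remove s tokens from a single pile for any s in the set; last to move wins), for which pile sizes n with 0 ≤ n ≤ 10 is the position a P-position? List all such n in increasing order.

Grundy values for subtraction set {1, 3, 7}:
g(0) = mex{} = 0
g(1) = mex{0} = 1
g(2) = mex{1} = 0
g(3) = mex{0} = 1
g(4) = mex{1} = 0
g(5) = mex{0} = 1
g(6) = mex{1} = 0
g(7) = mex{0} = 1
g(8) = mex{1} = 0
g(9) = mex{0} = 1
g(10) = mex{1} = 0
The P-positions (g = 0) in 0..10 are 0, 2, 4, 6, 8, 10.

0, 2, 4, 6, 8, 10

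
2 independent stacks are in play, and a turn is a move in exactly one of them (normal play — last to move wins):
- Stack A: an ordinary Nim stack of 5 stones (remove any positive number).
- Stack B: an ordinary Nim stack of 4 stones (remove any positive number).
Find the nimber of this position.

1

Stack A is a plain Nim stack of size 5, so its Grundy value is 5.
Stack B is a plain Nim stack of size 4, so its Grundy value is 4.
By the Sprague-Grundy theorem, the Grundy value of a sum of independent games is the XOR of the component values.
Combined value = 5 ⊕ 4 = 1.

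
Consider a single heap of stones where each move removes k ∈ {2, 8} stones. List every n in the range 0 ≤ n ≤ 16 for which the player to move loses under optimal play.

0, 1, 4, 5, 10, 11, 14, 15

Compute g(0), g(1), … for moves {2, 8}:
k:     0  1  2  3  4  5  6  7  8  9 10 11 12 13 14 15 16
g(k):  0  0  1  1  0  0  1  1  2  2  0  0  1  1  0  0  1
The P-positions (g = 0) in 0..16 are 0, 1, 4, 5, 10, 11, 14, 15.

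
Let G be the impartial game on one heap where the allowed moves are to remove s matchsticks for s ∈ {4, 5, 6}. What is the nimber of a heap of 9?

2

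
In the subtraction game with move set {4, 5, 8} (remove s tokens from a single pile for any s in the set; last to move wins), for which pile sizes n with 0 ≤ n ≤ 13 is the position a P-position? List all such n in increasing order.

0, 1, 2, 3, 12, 13

Grundy values for subtraction set {4, 5, 8}:
g(0) = mex{} = 0
g(1) = mex{} = 0
g(2) = mex{} = 0
g(3) = mex{} = 0
g(4) = mex{0} = 1
g(5) = mex{0} = 1
g(6) = mex{0} = 1
g(7) = mex{0} = 1
g(8) = mex{0,1} = 2
g(9) = mex{0,1} = 2
g(10) = mex{0,1} = 2
g(11) = mex{0,1} = 2
g(12) = mex{1,2} = 0
g(13) = mex{1,2} = 0
The P-positions (g = 0) in 0..13 are 0, 1, 2, 3, 12, 13.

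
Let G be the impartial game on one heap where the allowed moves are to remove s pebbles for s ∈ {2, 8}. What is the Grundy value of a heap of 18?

2

Compute g(0), g(1), … for moves {2, 8}:
k:     0  1  2  3  4  5  6  7  8  9 10 11 12 13 14 15 16 17 18
g(k):  0  0  1  1  0  0  1  1  2  2  0  0  1  1  0  0  1  1  2
So g(18) = 2.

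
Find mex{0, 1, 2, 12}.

3

The values 0, 1, 2 are all present; 3 is the first non-negative integer missing from the set.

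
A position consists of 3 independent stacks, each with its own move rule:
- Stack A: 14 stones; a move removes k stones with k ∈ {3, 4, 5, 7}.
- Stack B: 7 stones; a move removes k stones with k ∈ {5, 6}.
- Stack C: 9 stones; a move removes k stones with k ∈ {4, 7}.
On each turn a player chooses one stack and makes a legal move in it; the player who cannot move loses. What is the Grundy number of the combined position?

Build the Grundy sequence for stack A with g(k) = mex{g(k−s) : s ∈ {3, 4, 5, 7}, s ≤ k}:
g(0) = mex{} = 0
g(1) = mex{} = 0
g(2) = mex{} = 0
g(3) = mex{0} = 1
g(4) = mex{0} = 1
g(5) = mex{0} = 1
g(6) = mex{0,1} = 2
g(7) = mex{0,1} = 2
g(8) = mex{0,1} = 2
g(9) = mex{0,1,2} = 3
g(10) = mex{1,2} = 0
g(11) = mex{1,2} = 0
g(12) = mex{1,2,3} = 0
g(13) = mex{0,2,3} = 1
g(14) = mex{0,2,3} = 1
So g(14) = 1.
For stack B, compute g(0), g(1), … with moves {5, 6}:
k:     0  1  2  3  4  5  6  7
g(k):  0  0  0  0  0  1  1  1
So g(7) = 1.
Build the Grundy sequence for stack C with g(k) = mex{g(k−s) : s ∈ {4, 7}, s ≤ k}:
k:     0  1  2  3  4  5  6  7  8  9
g(k):  0  0  0  0  1  1  1  1  2  2
So g(9) = 2.
The value of a disjunctive sum is the nim-sum of the parts.
Combined value = 1 ⊕ 1 ⊕ 2 = 2.

2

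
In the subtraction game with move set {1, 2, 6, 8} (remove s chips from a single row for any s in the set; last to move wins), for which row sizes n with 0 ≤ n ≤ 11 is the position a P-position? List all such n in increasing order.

0, 3, 7, 10

Grundy values for subtraction set {1, 2, 6, 8}:
k:     0  1  2  3  4  5  6  7  8  9 10 11
g(k):  0  1  2  0  1  2  3  0  1  2  0  1
The P-positions (g = 0) in 0..11 are 0, 3, 7, 10.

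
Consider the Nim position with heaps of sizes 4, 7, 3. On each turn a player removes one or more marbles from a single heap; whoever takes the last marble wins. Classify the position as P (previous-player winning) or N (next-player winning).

Compute the nim-sum pairwise:
4 XOR 7 = 3
3 XOR 3 = 0
The nim-sum is 0, so this is a P-position: the player to move is in a losing position under optimal play.

P-position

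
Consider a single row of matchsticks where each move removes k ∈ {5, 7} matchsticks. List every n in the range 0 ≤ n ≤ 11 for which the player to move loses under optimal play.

0, 1, 2, 3, 4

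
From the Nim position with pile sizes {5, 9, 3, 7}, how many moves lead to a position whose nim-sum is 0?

1

Compute the nim-sum pairwise:
5 ^ 9 = 12
12 ^ 3 = 15
15 ^ 7 = 8
The overall nim-sum is X = 8. A pile of size p has a winning move iff p XOR X < p (reduce it to p XOR X).
  5: 5 XOR 8 = 13 ≥ 5 — no move.
  9: 9 XOR 8 = 1 < 9 — winning move (to 1).
  3: 3 XOR 8 = 11 ≥ 3 — no move.
  7: 7 XOR 8 = 15 ≥ 7 — no move.
That gives 1 winning move.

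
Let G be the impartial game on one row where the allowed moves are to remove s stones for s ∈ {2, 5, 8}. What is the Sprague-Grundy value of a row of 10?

0

Grundy values for subtraction set {2, 5, 8}:
g(0) = mex{} = 0
g(1) = mex{} = 0
g(2) = mex{0} = 1
g(3) = mex{0} = 1
g(4) = mex{1} = 0
g(5) = mex{0,1} = 2
g(6) = mex{0} = 1
g(7) = mex{1,2} = 0
g(8) = mex{0,1} = 2
g(9) = mex{0} = 1
g(10) = mex{1,2} = 0
So g(10) = 0.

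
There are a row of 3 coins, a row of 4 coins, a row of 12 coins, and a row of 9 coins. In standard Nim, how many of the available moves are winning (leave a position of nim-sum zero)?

Compute the nim-sum pairwise:
3 ^ 4 = 7
7 ^ 12 = 11
11 ^ 9 = 2
The overall nim-sum is X = 2. A row of size p has a winning move iff p XOR X < p (reduce it to p XOR X).
  3: 3 XOR 2 = 1 < 3 — winning move (to 1).
  4: 4 XOR 2 = 6 ≥ 4 — no move.
  12: 12 XOR 2 = 14 ≥ 12 — no move.
  9: 9 XOR 2 = 11 ≥ 9 — no move.
That gives 1 winning move.

1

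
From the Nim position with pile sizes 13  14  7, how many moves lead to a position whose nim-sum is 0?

3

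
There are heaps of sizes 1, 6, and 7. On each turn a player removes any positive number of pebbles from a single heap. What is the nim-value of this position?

Compute the nim-sum pairwise:
1 ⊕ 6 = 7
7 ⊕ 7 = 0

0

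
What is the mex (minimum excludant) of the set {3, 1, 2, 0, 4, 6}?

5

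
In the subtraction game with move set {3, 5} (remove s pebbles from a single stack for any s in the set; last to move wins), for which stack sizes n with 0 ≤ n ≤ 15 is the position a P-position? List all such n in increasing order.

0, 1, 2, 8, 9, 10

Grundy values for subtraction set {3, 5}:
k:     0  1  2  3  4  5  6  7  8  9 10 11 12 13 14 15
g(k):  0  0  0  1  1  1  2  2  0  0  0  1  1  1  2  2
The P-positions (g = 0) in 0..15 are 0, 1, 2, 8, 9, 10.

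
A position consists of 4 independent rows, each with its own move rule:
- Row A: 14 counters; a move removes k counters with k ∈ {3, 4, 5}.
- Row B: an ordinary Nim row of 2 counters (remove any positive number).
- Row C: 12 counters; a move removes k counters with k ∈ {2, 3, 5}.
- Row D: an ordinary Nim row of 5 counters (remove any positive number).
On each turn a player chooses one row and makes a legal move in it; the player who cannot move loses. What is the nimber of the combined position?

Grundy values for row A (subtraction set {3, 4, 5}):
g(0) = mex{} = 0
g(1) = mex{} = 0
g(2) = mex{} = 0
g(3) = mex{0} = 1
g(4) = mex{0} = 1
g(5) = mex{0} = 1
g(6) = mex{0,1} = 2
g(7) = mex{0,1} = 2
g(8) = mex{1} = 0
g(9) = mex{1,2} = 0
g(10) = mex{1,2} = 0
g(11) = mex{0,2} = 1
g(12) = mex{0,2} = 1
g(13) = mex{0} = 1
g(14) = mex{0,1} = 2
So g(14) = 2.
Row B is a plain Nim row of size 2, so its Grundy value is 2.
Grundy values for row C (subtraction set {2, 3, 5}):
k:     0  1  2  3  4  5  6  7  8  9 10 11 12
g(k):  0  0  1  1  2  2  3  0  0  1  1  2  2
So g(12) = 2.
Row D is a plain Nim row of size 5, so its Grundy value is 5.
By the Sprague-Grundy theorem, the Grundy value of a sum of independent games is the XOR of the component values.
Combined value = 2 ⊕ 2 ⊕ 2 ⊕ 5 = 7.

7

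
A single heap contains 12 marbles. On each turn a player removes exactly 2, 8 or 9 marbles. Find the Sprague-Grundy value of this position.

2

Build the Grundy sequence with g(k) = mex{g(k−s) : s ∈ {2, 8, 9}, s ≤ k}:
g(0) = mex{} = 0
g(1) = mex{} = 0
g(2) = mex{0} = 1
g(3) = mex{0} = 1
g(4) = mex{1} = 0
g(5) = mex{1} = 0
g(6) = mex{0} = 1
g(7) = mex{0} = 1
g(8) = mex{0,1} = 2
g(9) = mex{0,1} = 2
g(10) = mex{0,1,2} = 3
g(11) = mex{1,2} = 0
g(12) = mex{0,1,3} = 2
So g(12) = 2.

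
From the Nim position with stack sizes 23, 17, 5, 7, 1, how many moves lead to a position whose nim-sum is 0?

3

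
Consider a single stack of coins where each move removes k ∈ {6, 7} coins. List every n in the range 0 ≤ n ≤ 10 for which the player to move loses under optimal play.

0, 1, 2, 3, 4, 5

Compute g(0), g(1), … for moves {6, 7}:
k:     0  1  2  3  4  5  6  7  8  9 10
g(k):  0  0  0  0  0  0  1  1  1  1  1
The P-positions (g = 0) in 0..10 are 0, 1, 2, 3, 4, 5.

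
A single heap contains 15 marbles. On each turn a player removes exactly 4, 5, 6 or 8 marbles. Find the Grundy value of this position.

Build the Grundy sequence with g(k) = mex{g(k−s) : s ∈ {4, 5, 6, 8}, s ≤ k}:
k:     0  1  2  3  4  5  6  7  8  9 10 11 12 13 14 15
g(k):  0  0  0  0  1  1  1  1  2  2  2  2  0  0  0  0
So g(15) = 0.

0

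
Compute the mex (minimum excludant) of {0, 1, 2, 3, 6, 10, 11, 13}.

The values 0, 1, 2, 3 are all present; 4 is the first non-negative integer missing from the set.

4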